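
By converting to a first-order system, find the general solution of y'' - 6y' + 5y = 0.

Let x_1 = y, x_2 = y'. Then x_1' = x_2 and x_2' = -5x_1 + 6x_2.
A = [[0,1],[-5,6]]; det(A-λI) = λ^2 - 6λ + 5.
Eigenvalues λ = 5, 1 with eigenvectors (1,5), (1,1).

y(t) = C_1e^(5t) + C_2e^(t)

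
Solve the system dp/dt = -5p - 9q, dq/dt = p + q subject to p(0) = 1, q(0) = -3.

p(t) = 24te^(-2t) + e^(-2t), q(t) = -8te^(-2t) - 3e^(-2t)

Coefficient matrix A = [[-5, -9], [1, 1]].
Characteristic polynomial det(A - λI) = λ^2 + 4λ + 4 = 0.
Single eigenvalue λ = -2 with algebraic multiplicity 2.
Eigenvector v = (-3,1); generalized eigenvector w with (A-λI)w=v is (1,0).
General solution: e^(-2t)[c_1·v + c_2·(t·v + w)].
Applying p(0)=1, q(0)=-3 gives c_1=-3, c_2=-8.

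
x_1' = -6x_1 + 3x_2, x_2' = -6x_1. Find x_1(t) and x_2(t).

x_1(t) = -c_1e^(-3t)cos(3t) - c_2e^(-3t)sin(3t), x_2(t) = c_1e^(-3t)sin(3t) - c_1e^(-3t)cos(3t) - c_2e^(-3t)sin(3t) - c_2e^(-3t)cos(3t)

Coefficient matrix A = [[-6, 3], [-6, 0]].
Characteristic polynomial det(A - λI) = λ^2 + 6λ + 18 = 0.
Eigenvalues λ = -3 ± 3i (complex conjugate pair).
For λ=-3+3i: an eigenvector is (-1,-1) - i(0,1) = (-1, -1 - i).
A real fundamental pair from Re and Im of e^((-3+3i)t)v: X_1 = e^(-3t)(cos(3t)·(-1,-1) + sin(3t)·(0,1)), X_2 = e^(-3t)(sin(3t)·(-1,-1) - cos(3t)·(0,1)).
General solution: c_1X_1 + c_2X_2.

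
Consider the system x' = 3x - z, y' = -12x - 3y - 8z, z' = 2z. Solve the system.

x(t) = C_1e^(3t) + C_3e^(2t), y(t) = -2C_1e^(3t) + C_2e^(-3t) - 4C_3e^(2t), z(t) = C_3e^(2t)

Coefficient matrix A = [[3, 0, -1], [-12, -3, -8], [0, 0, 2]].
det(A - λI) = 0 gives eigenvalues λ = 3, -3, 2.
For λ=3: eigenvector (1,-2,0).
For λ=-3: eigenvector (0,1,0).
For λ=2: eigenvector (1,-4,1).
General solution: C_1e^(3t)(1,-2,0) + C_2e^(-3t)(0,1,0) + C_3e^(2t)(1,-4,1).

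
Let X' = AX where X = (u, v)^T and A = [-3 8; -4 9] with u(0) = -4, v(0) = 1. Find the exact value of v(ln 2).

A = [[-3,8],[-4,9]]; eigenvalues λ = 1, 5.
Eigenvectors: (-2,-1) for λ=1, (1,1) for λ=5.
From the initial condition, c_1 = 5, c_2 = 6.
v(ln 2) = (5)(2^1)(-1) + (6)(2^5)(1) = 182.

182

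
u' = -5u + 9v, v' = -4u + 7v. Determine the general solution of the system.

Coefficient matrix A = [[-5, 9], [-4, 7]].
Characteristic polynomial det(A - λI) = λ^2 - 2λ + 1 = 0.
Single eigenvalue λ = 1 with algebraic multiplicity 2.
Eigenvector v = (-3,-2); generalized eigenvector w with (A-λI)w=v is (-1,-1).
General solution: e^(t)[C_1·v + C_2·(t·v + w)].

u(t) = -3C_1e^(t) - 3C_2te^(t) - C_2e^(t), v(t) = -2C_1e^(t) - 2C_2te^(t) - C_2e^(t)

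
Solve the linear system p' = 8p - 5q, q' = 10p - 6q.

p(t) = -K_1e^(t)sin(t) + 2K_1e^(t)cos(t) + 2K_2e^(t)sin(t) + K_2e^(t)cos(t), q(t) = -K_1e^(t)sin(t) + 3K_1e^(t)cos(t) + 3K_2e^(t)sin(t) + K_2e^(t)cos(t)

Coefficient matrix A = [[8, -5], [10, -6]].
Characteristic polynomial det(A - λI) = λ^2 - 2λ + 2 = 0.
Eigenvalues λ = 1 ± i (complex conjugate pair).
For λ=1+i: an eigenvector is (2,3) - i(-1,-1) = (2 + i, 3 + i).
A real fundamental pair from Re and Im of e^((1+i)t)v: X_1 = e^(t)(cos(t)·(2,3) + sin(t)·(-1,-1)), X_2 = e^(t)(sin(t)·(2,3) - cos(t)·(-1,-1)).
General solution: K_1X_1 + K_2X_2.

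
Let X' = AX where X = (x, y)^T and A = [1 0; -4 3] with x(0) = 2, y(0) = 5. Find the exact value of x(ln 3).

6

A = [[1,0],[-4,3]]; eigenvalues λ = 3, 1.
Eigenvectors: (0,-1) for λ=3, (1,2) for λ=1.
From the initial condition, c_1 = -1, c_2 = 2.
x(ln 3) = (-1)(3^3)(0) + (2)(3^1)(1) = 6.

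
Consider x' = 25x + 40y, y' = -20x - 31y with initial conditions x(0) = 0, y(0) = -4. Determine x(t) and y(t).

x(t) = -40e^(-3t)sin(4t), y(t) = 28e^(-3t)sin(4t) - 4e^(-3t)cos(4t)

Coefficient matrix A = [[25, 40], [-20, -31]].
Characteristic polynomial det(A - λI) = λ^2 + 6λ + 25 = 0.
Eigenvalues λ = -3 ± 4i (complex conjugate pair).
For λ=-3+4i: an eigenvector is (-3,2) - i(-1,1) = (-3 + i, 2 - i).
A real fundamental pair from Re and Im of e^((-3+4i)t)v: X_1 = e^(-3t)(cos(4t)·(-3,2) + sin(4t)·(-1,1)), X_2 = e^(-3t)(sin(4t)·(-3,2) - cos(4t)·(-1,1)).
General solution: C_1X_1 + C_2X_2.
Applying x(0)=0, y(0)=-4 gives C_1=4, C_2=12.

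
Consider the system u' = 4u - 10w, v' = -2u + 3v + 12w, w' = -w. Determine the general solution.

u(t) = c_1e^(4t) + 2c_3e^(-t), v(t) = -2c_1e^(4t) + c_2e^(3t) - 2c_3e^(-t), w(t) = c_3e^(-t)

Coefficient matrix A = [[4, 0, -10], [-2, 3, 12], [0, 0, -1]].
det(A - λI) = 0 gives eigenvalues λ = 4, 3, -1.
For λ=4: eigenvector (1,-2,0).
For λ=3: eigenvector (0,1,0).
For λ=-1: eigenvector (2,-2,1).
General solution: c_1e^(4t)(1,-2,0) + c_2e^(3t)(0,1,0) + c_3e^(-t)(2,-2,1).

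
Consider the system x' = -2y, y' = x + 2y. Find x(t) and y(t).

Coefficient matrix A = [[0, -2], [1, 2]].
Characteristic polynomial det(A - λI) = λ^2 - 2λ + 2 = 0.
Eigenvalues λ = 1 ± i (complex conjugate pair).
For λ=1+i: an eigenvector is (1,-1) - i(1,0) = (1 - i, -1).
A real fundamental pair from Re and Im of e^((1+i)t)v: X_1 = e^(t)(cos(t)·(1,-1) + sin(t)·(1,0)), X_2 = e^(t)(sin(t)·(1,-1) - cos(t)·(1,0)).
General solution: C_1X_1 + C_2X_2.

x(t) = C_1e^(t)sin(t) + C_1e^(t)cos(t) + C_2e^(t)sin(t) - C_2e^(t)cos(t), y(t) = -C_1e^(t)cos(t) - C_2e^(t)sin(t)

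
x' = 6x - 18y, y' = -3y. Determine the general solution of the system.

x(t) = C_1e^(6t) - 2C_2e^(-3t), y(t) = -C_2e^(-3t)

Coefficient matrix A = [[6, -18], [0, -3]].
Characteristic polynomial det(A - λI) = λ^2 - 3λ - 18 = 0.
Eigenvalues λ = 6, -3.
For λ=6: (A-λI) row 1 is [0, -18], so an eigenvector is (1, 0).
For λ=-3: (A-λI) row 1 is [9, -18], so an eigenvector is (-2, -1).
General solution: C_1e^(6t)(1,0) + C_2e^(-3t)(-2,-1).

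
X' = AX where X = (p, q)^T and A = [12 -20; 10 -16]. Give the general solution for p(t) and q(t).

Coefficient matrix A = [[12, -20], [10, -16]].
Characteristic polynomial det(A - λI) = λ^2 + 4λ + 8 = 0.
Eigenvalues λ = -2 ± 2i (complex conjugate pair).
For λ=-2+2i: an eigenvector is (1,1) - i(-3,-2) = (1 + 3i, 1 + 2i).
A real fundamental pair from Re and Im of e^((-2+2i)t)v: X_1 = e^(-2t)(cos(2t)·(1,1) + sin(2t)·(-3,-2)), X_2 = e^(-2t)(sin(2t)·(1,1) - cos(2t)·(-3,-2)).
General solution: c_1X_1 + c_2X_2.

p(t) = -3c_1e^(-2t)sin(2t) + c_1e^(-2t)cos(2t) + c_2e^(-2t)sin(2t) + 3c_2e^(-2t)cos(2t), q(t) = -2c_1e^(-2t)sin(2t) + c_1e^(-2t)cos(2t) + c_2e^(-2t)sin(2t) + 2c_2e^(-2t)cos(2t)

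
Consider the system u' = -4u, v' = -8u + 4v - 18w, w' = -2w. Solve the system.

u(t) = C_1e^(-4t), v(t) = C_1e^(-4t) + C_2e^(4t) + 3C_3e^(-2t), w(t) = C_3e^(-2t)

Coefficient matrix A = [[-4, 0, 0], [-8, 4, -18], [0, 0, -2]].
det(A - λI) = 0 gives eigenvalues λ = -4, 4, -2.
For λ=-4: eigenvector (1,1,0).
For λ=4: eigenvector (0,1,0).
For λ=-2: eigenvector (0,3,1).
General solution: C_1e^(-4t)(1,1,0) + C_2e^(4t)(0,1,0) + C_3e^(-2t)(0,3,1).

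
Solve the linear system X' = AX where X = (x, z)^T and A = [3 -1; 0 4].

Coefficient matrix A = [[3, -1], [0, 4]].
Characteristic polynomial det(A - λI) = λ^2 - 7λ + 12 = 0.
Eigenvalues λ = 4, 3.
For λ=4: (A-λI) row 1 is [-1, -1], so an eigenvector is (1, -1).
For λ=3: (A-λI) row 1 is [0, -1], so an eigenvector is (1, 0).
General solution: K_1e^(4t)(1,-1) + K_2e^(3t)(1,0).

x(t) = K_1e^(4t) + K_2e^(3t), z(t) = -K_1e^(4t)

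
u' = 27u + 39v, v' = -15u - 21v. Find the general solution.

u(t) = -3K_1e^(3t)sin(3t) - 2K_1e^(3t)cos(3t) - 2K_2e^(3t)sin(3t) + 3K_2e^(3t)cos(3t), v(t) = 2K_1e^(3t)sin(3t) + K_1e^(3t)cos(3t) + K_2e^(3t)sin(3t) - 2K_2e^(3t)cos(3t)

Coefficient matrix A = [[27, 39], [-15, -21]].
Characteristic polynomial det(A - λI) = λ^2 - 6λ + 18 = 0.
Eigenvalues λ = 3 ± 3i (complex conjugate pair).
For λ=3+3i: an eigenvector is (-2,1) - i(-3,2) = (-2 + 3i, 1 - 2i).
A real fundamental pair from Re and Im of e^((3+3i)t)v: X_1 = e^(3t)(cos(3t)·(-2,1) + sin(3t)·(-3,2)), X_2 = e^(3t)(sin(3t)·(-2,1) - cos(3t)·(-3,2)).
General solution: K_1X_1 + K_2X_2.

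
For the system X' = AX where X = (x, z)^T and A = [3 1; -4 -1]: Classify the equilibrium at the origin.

A = [[3,1],[-4,-1]]; det(A-λI) = λ^2 - 2λ + 1.
repeated λ = 1 with a single eigenvector.

unstable improper node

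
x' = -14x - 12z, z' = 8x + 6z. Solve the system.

x(t) = -3K_1e^(-6t) + K_2e^(-2t), z(t) = 2K_1e^(-6t) - K_2e^(-2t)

Coefficient matrix A = [[-14, -12], [8, 6]].
Characteristic polynomial det(A - λI) = λ^2 + 8λ + 12 = 0.
Eigenvalues λ = -6, -2.
For λ=-6: (A-λI) row 1 is [-8, -12], so an eigenvector is (-3, 2).
For λ=-2: (A-λI) row 1 is [-12, -12], so an eigenvector is (1, -1).
General solution: K_1e^(-6t)(-3,2) + K_2e^(-2t)(1,-1).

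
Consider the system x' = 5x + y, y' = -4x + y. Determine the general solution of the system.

x(t) = -c_1e^(3t) - c_2te^(3t) - c_2e^(3t), y(t) = 2c_1e^(3t) + 2c_2te^(3t) + c_2e^(3t)

Coefficient matrix A = [[5, 1], [-4, 1]].
Characteristic polynomial det(A - λI) = λ^2 - 6λ + 9 = 0.
Single eigenvalue λ = 3 with algebraic multiplicity 2.
Eigenvector v = (-1,2); generalized eigenvector w with (A-λI)w=v is (-1,1).
General solution: e^(3t)[c_1·v + c_2·(t·v + w)].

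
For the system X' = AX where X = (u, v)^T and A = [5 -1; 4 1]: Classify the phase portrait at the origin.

A = [[5,-1],[4,1]]; det(A-λI) = λ^2 - 6λ + 9.
repeated λ = 3 with a single eigenvector.

unstable improper node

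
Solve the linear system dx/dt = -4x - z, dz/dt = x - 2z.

Coefficient matrix A = [[-4, -1], [1, -2]].
Characteristic polynomial det(A - λI) = λ^2 + 6λ + 9 = 0.
Single eigenvalue λ = -3 with algebraic multiplicity 2.
Eigenvector v = (-1,1); generalized eigenvector w with (A-λI)w=v is (-1,2).
General solution: e^(-3t)[c_1·v + c_2·(t·v + w)].

x(t) = -c_1e^(-3t) - c_2te^(-3t) - c_2e^(-3t), z(t) = c_1e^(-3t) + c_2te^(-3t) + 2c_2e^(-3t)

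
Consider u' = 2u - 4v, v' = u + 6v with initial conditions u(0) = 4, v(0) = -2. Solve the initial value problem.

u(t) = 4e^(4t), v(t) = -2e^(4t)

Coefficient matrix A = [[2, -4], [1, 6]].
Characteristic polynomial det(A - λI) = λ^2 - 8λ + 16 = 0.
Single eigenvalue λ = 4 with algebraic multiplicity 2.
Eigenvector v = (2,-1); generalized eigenvector w with (A-λI)w=v is (3,-2).
General solution: e^(4t)[C_1·v + C_2·(t·v + w)].
Applying u(0)=4, v(0)=-2 gives C_1=2, C_2=0.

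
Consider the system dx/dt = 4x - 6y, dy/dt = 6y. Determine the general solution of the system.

Coefficient matrix A = [[4, -6], [0, 6]].
Characteristic polynomial det(A - λI) = λ^2 - 10λ + 24 = 0.
Eigenvalues λ = 4, 6.
For λ=4: (A-λI) row 1 is [0, -6], so an eigenvector is (1, 0).
For λ=6: (A-λI) row 1 is [-2, -6], so an eigenvector is (3, -1).
General solution: C_1e^(4t)(1,0) + C_2e^(6t)(3,-1).

x(t) = C_1e^(4t) + 3C_2e^(6t), y(t) = -C_2e^(6t)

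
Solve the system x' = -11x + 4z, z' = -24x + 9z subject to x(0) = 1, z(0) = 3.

x(t) = e^(t), z(t) = 3e^(t)

Coefficient matrix A = [[-11, 4], [-24, 9]].
Characteristic polynomial det(A - λI) = λ^2 + 2λ - 3 = 0.
Eigenvalues λ = -3, 1.
For λ=-3: (A-λI) row 1 is [-8, 4], so an eigenvector is (-1, -2).
For λ=1: (A-λI) row 1 is [-12, 4], so an eigenvector is (-1, -3).
General solution: K_1e^(-3t)(-1,-2) + K_2e^(t)(-1,-3).
Applying x(0)=1, z(0)=3 gives K_1=0, K_2=-1.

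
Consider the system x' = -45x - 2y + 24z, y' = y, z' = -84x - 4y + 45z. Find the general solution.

x(t) = 4C_1e^(-3t) + C_2e^(t) + C_3e^(3t), y(t) = C_2e^(t), z(t) = 7C_1e^(-3t) + 2C_2e^(t) + 2C_3e^(3t)

Coefficient matrix A = [[-45, -2, 24], [0, 1, 0], [-84, -4, 45]].
det(A - λI) = 0 gives eigenvalues λ = -3, 1, 3.
For λ=-3: eigenvector (4,0,7).
For λ=1: eigenvector (1,1,2).
For λ=3: eigenvector (1,0,2).
General solution: C_1e^(-3t)(4,0,7) + C_2e^(t)(1,1,2) + C_3e^(3t)(1,0,2).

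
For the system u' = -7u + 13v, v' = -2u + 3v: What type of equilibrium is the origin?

stable spiral

A = [[-7,13],[-2,3]]; det(A-λI) = λ^2 + 4λ + 5.
λ = -2 ± i: negative real part.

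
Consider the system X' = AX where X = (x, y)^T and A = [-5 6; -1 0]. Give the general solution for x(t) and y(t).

x(t) = -3c_1e^(-3t) + 2c_2e^(-2t), y(t) = -c_1e^(-3t) + c_2e^(-2t)

Coefficient matrix A = [[-5, 6], [-1, 0]].
Characteristic polynomial det(A - λI) = λ^2 + 5λ + 6 = 0.
Eigenvalues λ = -3, -2.
For λ=-3: (A-λI) row 1 is [-2, 6], so an eigenvector is (-3, -1).
For λ=-2: (A-λI) row 1 is [-3, 6], so an eigenvector is (2, 1).
General solution: c_1e^(-3t)(-3,-1) + c_2e^(-2t)(2,1).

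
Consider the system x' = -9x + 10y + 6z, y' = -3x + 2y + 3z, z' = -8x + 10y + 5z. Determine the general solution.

x(t) = -2K_1e^(-t) + 2K_2e^(2t) + K_3e^(-3t), y(t) = -K_1e^(-t) + K_2e^(2t), z(t) = -K_1e^(-t) + 2K_2e^(2t) + K_3e^(-3t)

Coefficient matrix A = [[-9, 10, 6], [-3, 2, 3], [-8, 10, 5]].
det(A - λI) = 0 gives eigenvalues λ = -1, 2, -3.
For λ=-1: eigenvector (-2,-1,-1).
For λ=2: eigenvector (2,1,2).
For λ=-3: eigenvector (1,0,1).
General solution: K_1e^(-t)(-2,-1,-1) + K_2e^(2t)(2,1,2) + K_3e^(-3t)(1,0,1).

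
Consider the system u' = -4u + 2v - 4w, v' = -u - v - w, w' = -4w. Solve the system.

Coefficient matrix A = [[-4, 2, -4], [-1, -1, -1], [0, 0, -4]].
det(A - λI) = 0 gives eigenvalues λ = -3, -2, -4.
For λ=-3: eigenvector (2,1,0).
For λ=-2: eigenvector (1,1,0).
For λ=-4: eigenvector (5,2,1).
General solution: c_1e^(-3t)(2,1,0) + c_2e^(-2t)(1,1,0) + c_3e^(-4t)(5,2,1).

u(t) = 2c_1e^(-3t) + c_2e^(-2t) + 5c_3e^(-4t), v(t) = c_1e^(-3t) + c_2e^(-2t) + 2c_3e^(-4t), w(t) = c_3e^(-4t)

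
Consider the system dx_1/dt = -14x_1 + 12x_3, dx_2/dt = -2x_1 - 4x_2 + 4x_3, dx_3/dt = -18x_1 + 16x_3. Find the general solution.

x_1(t) = C_2e^(-2t) + 2C_3e^(4t), x_2(t) = C_1e^(-4t) + C_2e^(-2t) + C_3e^(4t), x_3(t) = C_2e^(-2t) + 3C_3e^(4t)

Coefficient matrix A = [[-14, 0, 12], [-2, -4, 4], [-18, 0, 16]].
det(A - λI) = 0 gives eigenvalues λ = -4, -2, 4.
For λ=-4: eigenvector (0,1,0).
For λ=-2: eigenvector (1,1,1).
For λ=4: eigenvector (2,1,3).
General solution: C_1e^(-4t)(0,1,0) + C_2e^(-2t)(1,1,1) + C_3e^(4t)(2,1,3).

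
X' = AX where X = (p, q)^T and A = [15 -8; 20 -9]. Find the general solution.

p(t) = -c_1e^(3t)sin(4t) - c_1e^(3t)cos(4t) - c_2e^(3t)sin(4t) + c_2e^(3t)cos(4t), q(t) = -2c_1e^(3t)sin(4t) - c_1e^(3t)cos(4t) - c_2e^(3t)sin(4t) + 2c_2e^(3t)cos(4t)

Coefficient matrix A = [[15, -8], [20, -9]].
Characteristic polynomial det(A - λI) = λ^2 - 6λ + 25 = 0.
Eigenvalues λ = 3 ± 4i (complex conjugate pair).
For λ=3+4i: an eigenvector is (-1,-1) - i(-1,-2) = (-1 + i, -1 + 2i).
A real fundamental pair from Re and Im of e^((3+4i)t)v: X_1 = e^(3t)(cos(4t)·(-1,-1) + sin(4t)·(-1,-2)), X_2 = e^(3t)(sin(4t)·(-1,-1) - cos(4t)·(-1,-2)).
General solution: c_1X_1 + c_2X_2.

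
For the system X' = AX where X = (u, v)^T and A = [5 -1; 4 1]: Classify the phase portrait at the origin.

A = [[5,-1],[4,1]]; det(A-λI) = λ^2 - 6λ + 9.
repeated λ = 3 with a single eigenvector.

unstable improper node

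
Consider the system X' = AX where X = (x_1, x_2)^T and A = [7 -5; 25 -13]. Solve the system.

Coefficient matrix A = [[7, -5], [25, -13]].
Characteristic polynomial det(A - λI) = λ^2 + 6λ + 34 = 0.
Eigenvalues λ = -3 ± 5i (complex conjugate pair).
For λ=-3+5i: an eigenvector is (0,-1) - i(1,2) = (0 - i, -1 - 2i).
A real fundamental pair from Re and Im of e^((-3+5i)t)v: X_1 = e^(-3t)(cos(5t)·(0,-1) + sin(5t)·(1,2)), X_2 = e^(-3t)(sin(5t)·(0,-1) - cos(5t)·(1,2)).
General solution: C_1X_1 + C_2X_2.

x_1(t) = C_1e^(-3t)sin(5t) - C_2e^(-3t)cos(5t), x_2(t) = 2C_1e^(-3t)sin(5t) - C_1e^(-3t)cos(5t) - C_2e^(-3t)sin(5t) - 2C_2e^(-3t)cos(5t)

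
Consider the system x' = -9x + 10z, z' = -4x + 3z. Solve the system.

x(t) = 2C_1e^(-3t)sin(2t) + C_1e^(-3t)cos(2t) + C_2e^(-3t)sin(2t) - 2C_2e^(-3t)cos(2t), z(t) = C_1e^(-3t)sin(2t) + C_1e^(-3t)cos(2t) + C_2e^(-3t)sin(2t) - C_2e^(-3t)cos(2t)

Coefficient matrix A = [[-9, 10], [-4, 3]].
Characteristic polynomial det(A - λI) = λ^2 + 6λ + 13 = 0.
Eigenvalues λ = -3 ± 2i (complex conjugate pair).
For λ=-3+2i: an eigenvector is (1,1) - i(2,1) = (1 - 2i, 1 - i).
A real fundamental pair from Re and Im of e^((-3+2i)t)v: X_1 = e^(-3t)(cos(2t)·(1,1) + sin(2t)·(2,1)), X_2 = e^(-3t)(sin(2t)·(1,1) - cos(2t)·(2,1)).
General solution: C_1X_1 + C_2X_2.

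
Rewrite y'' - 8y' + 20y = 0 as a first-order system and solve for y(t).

Let x_1 = y, x_2 = y'. Then x_1' = x_2 and x_2' = -20x_1 + 8x_2.
A = [[0,1],[-20,8]]; det(A-λI) = λ^2 - 8λ + 20.
Eigenvalues λ = 4 ± 2i.

y(t) = C_1e^(4t)cos(2t) + C_2e^(4t)sin(2t)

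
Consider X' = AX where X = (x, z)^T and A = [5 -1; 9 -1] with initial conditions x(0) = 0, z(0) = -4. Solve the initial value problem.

x(t) = 4te^(2t), z(t) = 12te^(2t) - 4e^(2t)

Coefficient matrix A = [[5, -1], [9, -1]].
Characteristic polynomial det(A - λI) = λ^2 - 4λ + 4 = 0.
Single eigenvalue λ = 2 with algebraic multiplicity 2.
Eigenvector v = (-1,-3); generalized eigenvector w with (A-λI)w=v is (-1,-2).
General solution: e^(2t)[K_1·v + K_2·(t·v + w)].
Applying x(0)=0, z(0)=-4 gives K_1=4, K_2=-4.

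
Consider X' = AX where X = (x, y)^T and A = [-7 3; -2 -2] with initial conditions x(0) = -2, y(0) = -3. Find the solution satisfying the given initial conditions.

x(t) = -5e^(-4t) + 3e^(-5t), y(t) = -5e^(-4t) + 2e^(-5t)

Coefficient matrix A = [[-7, 3], [-2, -2]].
Characteristic polynomial det(A - λI) = λ^2 + 9λ + 20 = 0.
Eigenvalues λ = -5, -4.
For λ=-5: (A-λI) row 1 is [-2, 3], so an eigenvector is (-3, -2).
For λ=-4: (A-λI) row 1 is [-3, 3], so an eigenvector is (1, 1).
General solution: K_1e^(-5t)(-3,-2) + K_2e^(-4t)(1,1).
Applying x(0)=-2, y(0)=-3 gives K_1=-1, K_2=-5.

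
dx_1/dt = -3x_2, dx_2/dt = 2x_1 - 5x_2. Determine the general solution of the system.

Coefficient matrix A = [[0, -3], [2, -5]].
Characteristic polynomial det(A - λI) = λ^2 + 5λ + 6 = 0.
Eigenvalues λ = -3, -2.
For λ=-3: (A-λI) row 1 is [3, -3], so an eigenvector is (-1, -1).
For λ=-2: (A-λI) row 1 is [2, -3], so an eigenvector is (3, 2).
General solution: C_1e^(-3t)(-1,-1) + C_2e^(-2t)(3,2).

x_1(t) = -C_1e^(-3t) + 3C_2e^(-2t), x_2(t) = -C_1e^(-3t) + 2C_2e^(-2t)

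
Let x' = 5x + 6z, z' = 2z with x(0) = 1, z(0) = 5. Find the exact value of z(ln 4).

80

A = [[5,6],[0,2]]; eigenvalues λ = 2, 5.
Eigenvectors: (2,-1) for λ=2, (-1,0) for λ=5.
From the initial condition, c_1 = -5, c_2 = -11.
z(ln 4) = (-5)(4^2)(-1) + (-11)(4^5)(0) = 80.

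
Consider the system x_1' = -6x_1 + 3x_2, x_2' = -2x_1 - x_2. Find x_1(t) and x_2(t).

x_1(t) = K_1e^(-3t) + 3K_2e^(-4t), x_2(t) = K_1e^(-3t) + 2K_2e^(-4t)

Coefficient matrix A = [[-6, 3], [-2, -1]].
Characteristic polynomial det(A - λI) = λ^2 + 7λ + 12 = 0.
Eigenvalues λ = -3, -4.
For λ=-3: (A-λI) row 1 is [-3, 3], so an eigenvector is (1, 1).
For λ=-4: (A-λI) row 1 is [-2, 3], so an eigenvector is (3, 2).
General solution: K_1e^(-3t)(1,1) + K_2e^(-4t)(3,2).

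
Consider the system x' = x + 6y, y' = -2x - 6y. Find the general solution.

Coefficient matrix A = [[1, 6], [-2, -6]].
Characteristic polynomial det(A - λI) = λ^2 + 5λ + 6 = 0.
Eigenvalues λ = -3, -2.
For λ=-3: (A-λI) row 1 is [4, 6], so an eigenvector is (-3, 2).
For λ=-2: (A-λI) row 1 is [3, 6], so an eigenvector is (-2, 1).
General solution: c_1e^(-3t)(-3,2) + c_2e^(-2t)(-2,1).

x(t) = -3c_1e^(-3t) - 2c_2e^(-2t), y(t) = 2c_1e^(-3t) + c_2e^(-2t)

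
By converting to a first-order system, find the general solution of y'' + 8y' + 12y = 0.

y(t) = c_1e^(-2t) + c_2e^(-6t)

Let x_1 = y, x_2 = y'. Then x_1' = x_2 and x_2' = -12x_1 - 8x_2.
A = [[0,1],[-12,-8]]; det(A-λI) = λ^2 + 8λ + 12.
Eigenvalues λ = -2, -6 with eigenvectors (1,-2), (1,-6).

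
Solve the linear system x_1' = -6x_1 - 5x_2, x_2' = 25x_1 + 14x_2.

x_1(t) = K_1e^(4t)sin(5t) - K_2e^(4t)cos(5t), x_2(t) = -2K_1e^(4t)sin(5t) - K_1e^(4t)cos(5t) - K_2e^(4t)sin(5t) + 2K_2e^(4t)cos(5t)

Coefficient matrix A = [[-6, -5], [25, 14]].
Characteristic polynomial det(A - λI) = λ^2 - 8λ + 41 = 0.
Eigenvalues λ = 4 ± 5i (complex conjugate pair).
For λ=4+5i: an eigenvector is (0,-1) - i(1,-2) = (0 - i, -1 + 2i).
A real fundamental pair from Re and Im of e^((4+5i)t)v: X_1 = e^(4t)(cos(5t)·(0,-1) + sin(5t)·(1,-2)), X_2 = e^(4t)(sin(5t)·(0,-1) - cos(5t)·(1,-2)).
General solution: K_1X_1 + K_2X_2.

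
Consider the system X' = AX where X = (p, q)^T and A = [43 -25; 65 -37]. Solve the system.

p(t) = -c_1e^(3t)sin(5t) - 2c_1e^(3t)cos(5t) - 2c_2e^(3t)sin(5t) + c_2e^(3t)cos(5t), q(t) = -2c_1e^(3t)sin(5t) - 3c_1e^(3t)cos(5t) - 3c_2e^(3t)sin(5t) + 2c_2e^(3t)cos(5t)

Coefficient matrix A = [[43, -25], [65, -37]].
Characteristic polynomial det(A - λI) = λ^2 - 6λ + 34 = 0.
Eigenvalues λ = 3 ± 5i (complex conjugate pair).
For λ=3+5i: an eigenvector is (-2,-3) - i(-1,-2) = (-2 + i, -3 + 2i).
A real fundamental pair from Re and Im of e^((3+5i)t)v: X_1 = e^(3t)(cos(5t)·(-2,-3) + sin(5t)·(-1,-2)), X_2 = e^(3t)(sin(5t)·(-2,-3) - cos(5t)·(-1,-2)).
General solution: c_1X_1 + c_2X_2.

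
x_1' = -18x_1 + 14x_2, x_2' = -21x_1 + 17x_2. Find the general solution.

x_1(t) = 2K_1e^(3t) + K_2e^(-4t), x_2(t) = 3K_1e^(3t) + K_2e^(-4t)

Coefficient matrix A = [[-18, 14], [-21, 17]].
Characteristic polynomial det(A - λI) = λ^2 + λ - 12 = 0.
Eigenvalues λ = 3, -4.
For λ=3: (A-λI) row 1 is [-21, 14], so an eigenvector is (2, 3).
For λ=-4: (A-λI) row 1 is [-14, 14], so an eigenvector is (1, 1).
General solution: K_1e^(3t)(2,3) + K_2e^(-4t)(1,1).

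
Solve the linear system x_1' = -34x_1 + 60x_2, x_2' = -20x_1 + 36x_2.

x_1(t) = 3c_1e^(6t) + 2c_2e^(-4t), x_2(t) = 2c_1e^(6t) + c_2e^(-4t)

Coefficient matrix A = [[-34, 60], [-20, 36]].
Characteristic polynomial det(A - λI) = λ^2 - 2λ - 24 = 0.
Eigenvalues λ = 6, -4.
For λ=6: (A-λI) row 1 is [-40, 60], so an eigenvector is (3, 2).
For λ=-4: (A-λI) row 1 is [-30, 60], so an eigenvector is (2, 1).
General solution: c_1e^(6t)(3,2) + c_2e^(-4t)(2,1).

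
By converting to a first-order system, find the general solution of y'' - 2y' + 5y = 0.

Let x_1 = y, x_2 = y'. Then x_1' = x_2 and x_2' = -5x_1 + 2x_2.
A = [[0,1],[-5,2]]; det(A-λI) = λ^2 - 2λ + 5.
Eigenvalues λ = 1 ± 2i.

y(t) = C_1e^(t)cos(2t) + C_2e^(t)sin(2t)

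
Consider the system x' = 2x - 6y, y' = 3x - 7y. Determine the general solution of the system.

Coefficient matrix A = [[2, -6], [3, -7]].
Characteristic polynomial det(A - λI) = λ^2 + 5λ + 4 = 0.
Eigenvalues λ = -4, -1.
For λ=-4: (A-λI) row 1 is [6, -6], so an eigenvector is (-1, -1).
For λ=-1: (A-λI) row 1 is [3, -6], so an eigenvector is (2, 1).
General solution: C_1e^(-4t)(-1,-1) + C_2e^(-t)(2,1).

x(t) = -C_1e^(-4t) + 2C_2e^(-t), y(t) = -C_1e^(-4t) + C_2e^(-t)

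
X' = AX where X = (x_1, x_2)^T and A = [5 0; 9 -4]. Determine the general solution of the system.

x_1(t) = K_1e^(5t), x_2(t) = K_1e^(5t) - K_2e^(-4t)

Coefficient matrix A = [[5, 0], [9, -4]].
Characteristic polynomial det(A - λI) = λ^2 - λ - 20 = 0.
Eigenvalues λ = 5, -4.
For λ=5: (A-λI) row 2 is [9, -9], so an eigenvector is (1, 1).
For λ=-4: (A-λI) row 1 is [9, 0], so an eigenvector is (0, -1).
General solution: K_1e^(5t)(1,1) + K_2e^(-4t)(0,-1).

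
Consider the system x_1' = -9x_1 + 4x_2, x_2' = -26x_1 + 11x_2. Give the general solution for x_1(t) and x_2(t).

Coefficient matrix A = [[-9, 4], [-26, 11]].
Characteristic polynomial det(A - λI) = λ^2 - 2λ + 5 = 0.
Eigenvalues λ = 1 ± 2i (complex conjugate pair).
For λ=1+2i: an eigenvector is (1,3) - i(1,2) = (1 - i, 3 - 2i).
A real fundamental pair from Re and Im of e^((1+2i)t)v: X_1 = e^(t)(cos(2t)·(1,3) + sin(2t)·(1,2)), X_2 = e^(t)(sin(2t)·(1,3) - cos(2t)·(1,2)).
General solution: C_1X_1 + C_2X_2.

x_1(t) = C_1e^(t)sin(2t) + C_1e^(t)cos(2t) + C_2e^(t)sin(2t) - C_2e^(t)cos(2t), x_2(t) = 2C_1e^(t)sin(2t) + 3C_1e^(t)cos(2t) + 3C_2e^(t)sin(2t) - 2C_2e^(t)cos(2t)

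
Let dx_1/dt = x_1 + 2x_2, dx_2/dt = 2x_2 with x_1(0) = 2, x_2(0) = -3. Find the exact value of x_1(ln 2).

A = [[1,2],[0,2]]; eigenvalues λ = 1, 2.
Eigenvectors: (1,0) for λ=1, (2,1) for λ=2.
From the initial condition, c_1 = 8, c_2 = -3.
x_1(ln 2) = (8)(2^1)(1) + (-3)(2^2)(2) = -8.

-8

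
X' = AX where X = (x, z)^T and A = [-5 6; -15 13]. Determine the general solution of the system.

Coefficient matrix A = [[-5, 6], [-15, 13]].
Characteristic polynomial det(A - λI) = λ^2 - 8λ + 25 = 0.
Eigenvalues λ = 4 ± 3i (complex conjugate pair).
For λ=4+3i: an eigenvector is (-1,-1) - i(1,2) = (-1 - i, -1 - 2i).
A real fundamental pair from Re and Im of e^((4+3i)t)v: X_1 = e^(4t)(cos(3t)·(-1,-1) + sin(3t)·(1,2)), X_2 = e^(4t)(sin(3t)·(-1,-1) - cos(3t)·(1,2)).
General solution: C_1X_1 + C_2X_2.

x(t) = C_1e^(4t)sin(3t) - C_1e^(4t)cos(3t) - C_2e^(4t)sin(3t) - C_2e^(4t)cos(3t), z(t) = 2C_1e^(4t)sin(3t) - C_1e^(4t)cos(3t) - C_2e^(4t)sin(3t) - 2C_2e^(4t)cos(3t)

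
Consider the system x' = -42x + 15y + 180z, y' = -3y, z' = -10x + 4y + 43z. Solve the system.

Coefficient matrix A = [[-42, 15, 180], [0, -3, 0], [-10, 4, 43]].
det(A - λI) = 0 gives eigenvalues λ = -2, -3, 3.
For λ=-2: eigenvector (9,0,2).
For λ=-3: eigenvector (5,1,1).
For λ=3: eigenvector (4,0,1).
General solution: c_1e^(-2t)(9,0,2) + c_2e^(-3t)(5,1,1) + c_3e^(3t)(4,0,1).

x(t) = 9c_1e^(-2t) + 5c_2e^(-3t) + 4c_3e^(3t), y(t) = c_2e^(-3t), z(t) = 2c_1e^(-2t) + c_2e^(-3t) + c_3e^(3t)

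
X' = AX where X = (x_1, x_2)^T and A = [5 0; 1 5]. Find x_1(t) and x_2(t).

Coefficient matrix A = [[5, 0], [1, 5]].
Characteristic polynomial det(A - λI) = λ^2 - 10λ + 25 = 0.
Single eigenvalue λ = 5 with algebraic multiplicity 2.
Eigenvector v = (0,1); generalized eigenvector w with (A-λI)w=v is (1,-3).
General solution: e^(5t)[C_1·v + C_2·(t·v + w)].

x_1(t) = C_2e^(5t), x_2(t) = C_1e^(5t) + C_2te^(5t) - 3C_2e^(5t)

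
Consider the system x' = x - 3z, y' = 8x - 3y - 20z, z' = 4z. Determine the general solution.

Coefficient matrix A = [[1, 0, -3], [8, -3, -20], [0, 0, 4]].
det(A - λI) = 0 gives eigenvalues λ = -3, 1, 4.
For λ=-3: eigenvector (0,1,0).
For λ=1: eigenvector (1,2,0).
For λ=4: eigenvector (-1,-4,1).
General solution: K_1e^(-3t)(0,1,0) + K_2e^(t)(1,2,0) + K_3e^(4t)(-1,-4,1).

x(t) = K_2e^(t) - K_3e^(4t), y(t) = K_1e^(-3t) + 2K_2e^(t) - 4K_3e^(4t), z(t) = K_3e^(4t)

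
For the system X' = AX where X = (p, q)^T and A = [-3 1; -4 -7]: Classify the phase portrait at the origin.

stable improper node

A = [[-3,1],[-4,-7]]; det(A-λI) = λ^2 + 10λ + 25.
repeated λ = -5 with a single eigenvector.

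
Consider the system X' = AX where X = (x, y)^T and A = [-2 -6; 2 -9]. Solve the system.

Coefficient matrix A = [[-2, -6], [2, -9]].
Characteristic polynomial det(A - λI) = λ^2 + 11λ + 30 = 0.
Eigenvalues λ = -5, -6.
For λ=-5: (A-λI) row 1 is [3, -6], so an eigenvector is (-2, -1).
For λ=-6: (A-λI) row 1 is [4, -6], so an eigenvector is (-3, -2).
General solution: C_1e^(-5t)(-2,-1) + C_2e^(-6t)(-3,-2).

x(t) = -2C_1e^(-5t) - 3C_2e^(-6t), y(t) = -C_1e^(-5t) - 2C_2e^(-6t)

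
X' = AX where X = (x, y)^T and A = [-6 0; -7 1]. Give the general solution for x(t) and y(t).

Coefficient matrix A = [[-6, 0], [-7, 1]].
Characteristic polynomial det(A - λI) = λ^2 + 5λ - 6 = 0.
Eigenvalues λ = -6, 1.
For λ=-6: (A-λI) row 2 is [-7, 7], so an eigenvector is (-1, -1).
For λ=1: (A-λI) row 1 is [-7, 0], so an eigenvector is (0, 1).
General solution: K_1e^(-6t)(-1,-1) + K_2e^(t)(0,1).

x(t) = -K_1e^(-6t), y(t) = -K_1e^(-6t) + K_2e^(t)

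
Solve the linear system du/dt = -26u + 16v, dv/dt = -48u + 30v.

Coefficient matrix A = [[-26, 16], [-48, 30]].
Characteristic polynomial det(A - λI) = λ^2 - 4λ - 12 = 0.
Eigenvalues λ = -2, 6.
For λ=-2: (A-λI) row 1 is [-24, 16], so an eigenvector is (2, 3).
For λ=6: (A-λI) row 1 is [-32, 16], so an eigenvector is (-1, -2).
General solution: c_1e^(-2t)(2,3) + c_2e^(6t)(-1,-2).

u(t) = 2c_1e^(-2t) - c_2e^(6t), v(t) = 3c_1e^(-2t) - 2c_2e^(6t)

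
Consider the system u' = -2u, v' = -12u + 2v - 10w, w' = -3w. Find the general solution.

u(t) = c_1e^(-2t), v(t) = 3c_1e^(-2t) + c_2e^(2t) + 2c_3e^(-3t), w(t) = c_3e^(-3t)

Coefficient matrix A = [[-2, 0, 0], [-12, 2, -10], [0, 0, -3]].
det(A - λI) = 0 gives eigenvalues λ = -2, 2, -3.
For λ=-2: eigenvector (1,3,0).
For λ=2: eigenvector (0,1,0).
For λ=-3: eigenvector (0,2,1).
General solution: c_1e^(-2t)(1,3,0) + c_2e^(2t)(0,1,0) + c_3e^(-3t)(0,2,1).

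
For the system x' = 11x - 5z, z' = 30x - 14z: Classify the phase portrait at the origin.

A = [[11,-5],[30,-14]]; det(A-λI) = λ^2 + 3λ - 4.
λ = -4, 1: opposite signs.

saddle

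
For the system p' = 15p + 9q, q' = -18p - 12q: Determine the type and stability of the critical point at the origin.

saddle

A = [[15,9],[-18,-12]]; det(A-λI) = λ^2 - 3λ - 18.
λ = 6, -3: opposite signs.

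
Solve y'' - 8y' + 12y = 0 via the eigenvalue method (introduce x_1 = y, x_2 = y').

Let x_1 = y, x_2 = y'. Then x_1' = x_2 and x_2' = -12x_1 + 8x_2.
A = [[0,1],[-12,8]]; det(A-λI) = λ^2 - 8λ + 12.
Eigenvalues λ = 2, 6 with eigenvectors (1,2), (1,6).

y(t) = C_1e^(2t) + C_2e^(6t)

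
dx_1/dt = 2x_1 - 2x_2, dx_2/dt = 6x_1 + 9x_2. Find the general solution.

Coefficient matrix A = [[2, -2], [6, 9]].
Characteristic polynomial det(A - λI) = λ^2 - 11λ + 30 = 0.
Eigenvalues λ = 5, 6.
For λ=5: (A-λI) row 1 is [-3, -2], so an eigenvector is (-2, 3).
For λ=6: (A-λI) row 1 is [-4, -2], so an eigenvector is (1, -2).
General solution: K_1e^(5t)(-2,3) + K_2e^(6t)(1,-2).

x_1(t) = -2K_1e^(5t) + K_2e^(6t), x_2(t) = 3K_1e^(5t) - 2K_2e^(6t)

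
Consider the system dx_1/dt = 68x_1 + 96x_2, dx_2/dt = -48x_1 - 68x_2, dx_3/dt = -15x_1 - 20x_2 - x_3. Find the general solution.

Coefficient matrix A = [[68, 96, 0], [-48, -68, 0], [-15, -20, -1]].
det(A - λI) = 0 gives eigenvalues λ = 4, -4, -1.
For λ=4: eigenvector (-3,2,1).
For λ=-4: eigenvector (4,-3,0).
For λ=-1: eigenvector (0,0,1).
General solution: C_1e^(4t)(-3,2,1) + C_2e^(-4t)(4,-3,0) + C_3e^(-t)(0,0,1).

x_1(t) = -3C_1e^(4t) + 4C_2e^(-4t), x_2(t) = 2C_1e^(4t) - 3C_2e^(-4t), x_3(t) = C_1e^(4t) + C_3e^(-t)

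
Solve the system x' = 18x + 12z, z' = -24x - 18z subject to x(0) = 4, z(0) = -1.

Coefficient matrix A = [[18, 12], [-24, -18]].
Characteristic polynomial det(A - λI) = λ^2 - 36 = 0.
Eigenvalues λ = -6, 6.
For λ=-6: (A-λI) row 1 is [24, 12], so an eigenvector is (-1, 2).
For λ=6: (A-λI) row 1 is [12, 12], so an eigenvector is (-1, 1).
General solution: K_1e^(-6t)(-1,2) + K_2e^(6t)(-1,1).
Applying x(0)=4, z(0)=-1 gives K_1=3, K_2=-7.

x(t) = 7e^(6t) - 3e^(-6t), z(t) = -7e^(6t) + 6e^(-6t)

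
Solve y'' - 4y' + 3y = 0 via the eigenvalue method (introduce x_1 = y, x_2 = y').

y(t) = K_1e^(t) + K_2e^(3t)

Let x_1 = y, x_2 = y'. Then x_1' = x_2 and x_2' = -3x_1 + 4x_2.
A = [[0,1],[-3,4]]; det(A-λI) = λ^2 - 4λ + 3.
Eigenvalues λ = 1, 3 with eigenvectors (1,1), (1,3).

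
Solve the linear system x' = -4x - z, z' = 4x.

Coefficient matrix A = [[-4, -1], [4, 0]].
Characteristic polynomial det(A - λI) = λ^2 + 4λ + 4 = 0.
Single eigenvalue λ = -2 with algebraic multiplicity 2.
Eigenvector v = (1,-2); generalized eigenvector w with (A-λI)w=v is (0,-1).
General solution: e^(-2t)[c_1·v + c_2·(t·v + w)].

x(t) = c_1e^(-2t) + c_2te^(-2t), z(t) = -2c_1e^(-2t) - 2c_2te^(-2t) - c_2e^(-2t)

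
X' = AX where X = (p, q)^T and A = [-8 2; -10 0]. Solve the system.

p(t) = -c_1e^(-4t)cos(2t) - c_2e^(-4t)sin(2t), q(t) = c_1e^(-4t)sin(2t) - 2c_1e^(-4t)cos(2t) - 2c_2e^(-4t)sin(2t) - c_2e^(-4t)cos(2t)

Coefficient matrix A = [[-8, 2], [-10, 0]].
Characteristic polynomial det(A - λI) = λ^2 + 8λ + 20 = 0.
Eigenvalues λ = -4 ± 2i (complex conjugate pair).
For λ=-4+2i: an eigenvector is (-1,-2) - i(0,1) = (-1, -2 - i).
A real fundamental pair from Re and Im of e^((-4+2i)t)v: X_1 = e^(-4t)(cos(2t)·(-1,-2) + sin(2t)·(0,1)), X_2 = e^(-4t)(sin(2t)·(-1,-2) - cos(2t)·(0,1)).
General solution: c_1X_1 + c_2X_2.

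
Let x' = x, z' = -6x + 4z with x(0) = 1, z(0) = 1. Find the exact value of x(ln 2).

A = [[1,0],[-6,4]]; eigenvalues λ = 1, 4.
Eigenvectors: (-1,-2) for λ=1, (0,1) for λ=4.
From the initial condition, c_1 = -1, c_2 = -1.
x(ln 2) = (-1)(2^1)(-1) + (-1)(2^4)(0) = 2.

2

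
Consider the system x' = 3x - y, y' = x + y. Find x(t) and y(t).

x(t) = -K_1e^(2t) - K_2te^(2t), y(t) = -K_1e^(2t) - K_2te^(2t) + K_2e^(2t)

Coefficient matrix A = [[3, -1], [1, 1]].
Characteristic polynomial det(A - λI) = λ^2 - 4λ + 4 = 0.
Single eigenvalue λ = 2 with algebraic multiplicity 2.
Eigenvector v = (-1,-1); generalized eigenvector w with (A-λI)w=v is (0,1).
General solution: e^(2t)[K_1·v + K_2·(t·v + w)].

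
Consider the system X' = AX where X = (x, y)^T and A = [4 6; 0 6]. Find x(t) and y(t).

x(t) = -3K_1e^(6t) - K_2e^(4t), y(t) = -K_1e^(6t)

Coefficient matrix A = [[4, 6], [0, 6]].
Characteristic polynomial det(A - λI) = λ^2 - 10λ + 24 = 0.
Eigenvalues λ = 6, 4.
For λ=6: (A-λI) row 1 is [-2, 6], so an eigenvector is (-3, -1).
For λ=4: (A-λI) row 1 is [0, 6], so an eigenvector is (-1, 0).
General solution: K_1e^(6t)(-3,-1) + K_2e^(4t)(-1,0).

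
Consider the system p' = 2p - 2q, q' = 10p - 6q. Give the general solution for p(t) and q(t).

p(t) = -c_1e^(-2t)sin(2t) + c_2e^(-2t)cos(2t), q(t) = -2c_1e^(-2t)sin(2t) + c_1e^(-2t)cos(2t) + c_2e^(-2t)sin(2t) + 2c_2e^(-2t)cos(2t)

Coefficient matrix A = [[2, -2], [10, -6]].
Characteristic polynomial det(A - λI) = λ^2 + 4λ + 8 = 0.
Eigenvalues λ = -2 ± 2i (complex conjugate pair).
For λ=-2+2i: an eigenvector is (0,1) - i(-1,-2) = (0 + i, 1 + 2i).
A real fundamental pair from Re and Im of e^((-2+2i)t)v: X_1 = e^(-2t)(cos(2t)·(0,1) + sin(2t)·(-1,-2)), X_2 = e^(-2t)(sin(2t)·(0,1) - cos(2t)·(-1,-2)).
General solution: c_1X_1 + c_2X_2.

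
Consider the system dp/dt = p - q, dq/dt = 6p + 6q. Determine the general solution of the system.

Coefficient matrix A = [[1, -1], [6, 6]].
Characteristic polynomial det(A - λI) = λ^2 - 7λ + 12 = 0.
Eigenvalues λ = 3, 4.
For λ=3: (A-λI) row 1 is [-2, -1], so an eigenvector is (1, -2).
For λ=4: (A-λI) row 1 is [-3, -1], so an eigenvector is (1, -3).
General solution: c_1e^(3t)(1,-2) + c_2e^(4t)(1,-3).

p(t) = c_1e^(3t) + c_2e^(4t), q(t) = -2c_1e^(3t) - 3c_2e^(4t)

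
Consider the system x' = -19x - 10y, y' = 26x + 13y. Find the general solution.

x(t) = -C_1e^(-3t)sin(2t) + 2C_1e^(-3t)cos(2t) + 2C_2e^(-3t)sin(2t) + C_2e^(-3t)cos(2t), y(t) = 2C_1e^(-3t)sin(2t) - 3C_1e^(-3t)cos(2t) - 3C_2e^(-3t)sin(2t) - 2C_2e^(-3t)cos(2t)

Coefficient matrix A = [[-19, -10], [26, 13]].
Characteristic polynomial det(A - λI) = λ^2 + 6λ + 13 = 0.
Eigenvalues λ = -3 ± 2i (complex conjugate pair).
For λ=-3+2i: an eigenvector is (2,-3) - i(-1,2) = (2 + i, -3 - 2i).
A real fundamental pair from Re and Im of e^((-3+2i)t)v: X_1 = e^(-3t)(cos(2t)·(2,-3) + sin(2t)·(-1,2)), X_2 = e^(-3t)(sin(2t)·(2,-3) - cos(2t)·(-1,2)).
General solution: C_1X_1 + C_2X_2.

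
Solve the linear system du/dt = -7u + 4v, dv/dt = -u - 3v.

Coefficient matrix A = [[-7, 4], [-1, -3]].
Characteristic polynomial det(A - λI) = λ^2 + 10λ + 25 = 0.
Single eigenvalue λ = -5 with algebraic multiplicity 2.
Eigenvector v = (-2,-1); generalized eigenvector w with (A-λI)w=v is (3,1).
General solution: e^(-5t)[K_1·v + K_2·(t·v + w)].

u(t) = -2K_1e^(-5t) - 2K_2te^(-5t) + 3K_2e^(-5t), v(t) = -K_1e^(-5t) - K_2te^(-5t) + K_2e^(-5t)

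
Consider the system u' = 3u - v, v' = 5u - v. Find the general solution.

u(t) = C_1e^(t)cos(t) + C_2e^(t)sin(t), v(t) = C_1e^(t)sin(t) + 2C_1e^(t)cos(t) + 2C_2e^(t)sin(t) - C_2e^(t)cos(t)

Coefficient matrix A = [[3, -1], [5, -1]].
Characteristic polynomial det(A - λI) = λ^2 - 2λ + 2 = 0.
Eigenvalues λ = 1 ± i (complex conjugate pair).
For λ=1+i: an eigenvector is (1,2) - i(0,1) = (1, 2 - i).
A real fundamental pair from Re and Im of e^((1+i)t)v: X_1 = e^(t)(cos(t)·(1,2) + sin(t)·(0,1)), X_2 = e^(t)(sin(t)·(1,2) - cos(t)·(0,1)).
General solution: C_1X_1 + C_2X_2.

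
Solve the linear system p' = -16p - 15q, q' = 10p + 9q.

Coefficient matrix A = [[-16, -15], [10, 9]].
Characteristic polynomial det(A - λI) = λ^2 + 7λ + 6 = 0.
Eigenvalues λ = -6, -1.
For λ=-6: (A-λI) row 1 is [-10, -15], so an eigenvector is (3, -2).
For λ=-1: (A-λI) row 1 is [-15, -15], so an eigenvector is (-1, 1).
General solution: c_1e^(-6t)(3,-2) + c_2e^(-t)(-1,1).

p(t) = 3c_1e^(-6t) - c_2e^(-t), q(t) = -2c_1e^(-6t) + c_2e^(-t)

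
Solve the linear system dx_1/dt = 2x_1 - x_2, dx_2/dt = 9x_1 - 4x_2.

Coefficient matrix A = [[2, -1], [9, -4]].
Characteristic polynomial det(A - λI) = λ^2 + 2λ + 1 = 0.
Single eigenvalue λ = -1 with algebraic multiplicity 2.
Eigenvector v = (-1,-3); generalized eigenvector w with (A-λI)w=v is (0,1).
General solution: e^(-t)[C_1·v + C_2·(t·v + w)].

x_1(t) = -C_1e^(-t) - C_2te^(-t), x_2(t) = -3C_1e^(-t) - 3C_2te^(-t) + C_2e^(-t)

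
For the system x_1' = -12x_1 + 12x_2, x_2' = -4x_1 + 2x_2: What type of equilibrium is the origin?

A = [[-12,12],[-4,2]]; det(A-λI) = λ^2 + 10λ + 24.
λ = -6, -4: both negative.

stable node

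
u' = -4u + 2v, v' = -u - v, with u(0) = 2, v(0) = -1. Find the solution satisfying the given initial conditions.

u(t) = -4e^(-2t) + 6e^(-3t), v(t) = -4e^(-2t) + 3e^(-3t)

Coefficient matrix A = [[-4, 2], [-1, -1]].
Characteristic polynomial det(A - λI) = λ^2 + 5λ + 6 = 0.
Eigenvalues λ = -2, -3.
For λ=-2: (A-λI) row 1 is [-2, 2], so an eigenvector is (-1, -1).
For λ=-3: (A-λI) row 1 is [-1, 2], so an eigenvector is (-2, -1).
General solution: C_1e^(-2t)(-1,-1) + C_2e^(-3t)(-2,-1).
Applying u(0)=2, v(0)=-1 gives C_1=4, C_2=-3.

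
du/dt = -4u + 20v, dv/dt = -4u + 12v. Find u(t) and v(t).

Coefficient matrix A = [[-4, 20], [-4, 12]].
Characteristic polynomial det(A - λI) = λ^2 - 8λ + 32 = 0.
Eigenvalues λ = 4 ± 4i (complex conjugate pair).
For λ=4+4i: an eigenvector is (2,1) - i(1,0) = (2 - i, 1).
A real fundamental pair from Re and Im of e^((4+4i)t)v: X_1 = e^(4t)(cos(4t)·(2,1) + sin(4t)·(1,0)), X_2 = e^(4t)(sin(4t)·(2,1) - cos(4t)·(1,0)).
General solution: C_1X_1 + C_2X_2.

u(t) = C_1e^(4t)sin(4t) + 2C_1e^(4t)cos(4t) + 2C_2e^(4t)sin(4t) - C_2e^(4t)cos(4t), v(t) = C_1e^(4t)cos(4t) + C_2e^(4t)sin(4t)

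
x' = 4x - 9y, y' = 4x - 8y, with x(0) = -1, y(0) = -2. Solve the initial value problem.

x(t) = 12te^(-2t) - e^(-2t), y(t) = 8te^(-2t) - 2e^(-2t)

Coefficient matrix A = [[4, -9], [4, -8]].
Characteristic polynomial det(A - λI) = λ^2 + 4λ + 4 = 0.
Single eigenvalue λ = -2 with algebraic multiplicity 2.
Eigenvector v = (3,2); generalized eigenvector w with (A-λI)w=v is (2,1).
General solution: e^(-2t)[K_1·v + K_2·(t·v + w)].
Applying x(0)=-1, y(0)=-2 gives K_1=-3, K_2=4.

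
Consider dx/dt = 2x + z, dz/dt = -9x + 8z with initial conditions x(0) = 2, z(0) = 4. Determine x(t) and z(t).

x(t) = -2te^(5t) + 2e^(5t), z(t) = -6te^(5t) + 4e^(5t)

Coefficient matrix A = [[2, 1], [-9, 8]].
Characteristic polynomial det(A - λI) = λ^2 - 10λ + 25 = 0.
Single eigenvalue λ = 5 with algebraic multiplicity 2.
Eigenvector v = (1,3); generalized eigenvector w with (A-λI)w=v is (-1,-2).
General solution: e^(5t)[C_1·v + C_2·(t·v + w)].
Applying x(0)=2, z(0)=4 gives C_1=0, C_2=-2.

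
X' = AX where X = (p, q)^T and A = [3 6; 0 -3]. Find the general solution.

p(t) = -K_1e^(-3t) - K_2e^(3t), q(t) = K_1e^(-3t)

Coefficient matrix A = [[3, 6], [0, -3]].
Characteristic polynomial det(A - λI) = λ^2 - 9 = 0.
Eigenvalues λ = -3, 3.
For λ=-3: (A-λI) row 1 is [6, 6], so an eigenvector is (-1, 1).
For λ=3: (A-λI) row 1 is [0, 6], so an eigenvector is (-1, 0).
General solution: K_1e^(-3t)(-1,1) + K_2e^(3t)(-1,0).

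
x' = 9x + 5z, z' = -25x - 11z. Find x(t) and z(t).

x(t) = C_1e^(-t)sin(5t) - C_2e^(-t)cos(5t), z(t) = -2C_1e^(-t)sin(5t) + C_1e^(-t)cos(5t) + C_2e^(-t)sin(5t) + 2C_2e^(-t)cos(5t)

Coefficient matrix A = [[9, 5], [-25, -11]].
Characteristic polynomial det(A - λI) = λ^2 + 2λ + 26 = 0.
Eigenvalues λ = -1 ± 5i (complex conjugate pair).
For λ=-1+5i: an eigenvector is (0,1) - i(1,-2) = (0 - i, 1 + 2i).
A real fundamental pair from Re and Im of e^((-1+5i)t)v: X_1 = e^(-t)(cos(5t)·(0,1) + sin(5t)·(1,-2)), X_2 = e^(-t)(sin(5t)·(0,1) - cos(5t)·(1,-2)).
General solution: C_1X_1 + C_2X_2.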